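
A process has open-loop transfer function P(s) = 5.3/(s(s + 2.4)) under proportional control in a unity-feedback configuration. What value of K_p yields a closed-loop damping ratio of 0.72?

Closed-loop characteristic equation: s² + 2.4s + K_p·5.3 = 0.
So ω_n = √(5.3K_p) and 2ζω_n = 2.4, giving ζ = 2.4/(2√(5.3K_p)).
Setting ζ = 0.72: √(5.3K_p) = 2.4/(2·0.72) = 1.667, so K_p = 2.778/5.3 = 0.524.

K_p = 0.524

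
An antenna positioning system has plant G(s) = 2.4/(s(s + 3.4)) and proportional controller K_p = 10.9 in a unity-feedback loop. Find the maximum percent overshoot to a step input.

Closed-loop characteristic equation: s² + 3.4s + 26.16 = 0, so ω_n = 5.115 rad/s and ζ = 3.4/(2·5.115) = 0.3324.
%OS = 100·exp(−πζ/√(1−ζ²)) = 100·exp(−π·0.3324/√0.8895) = 33.1%.

33.1%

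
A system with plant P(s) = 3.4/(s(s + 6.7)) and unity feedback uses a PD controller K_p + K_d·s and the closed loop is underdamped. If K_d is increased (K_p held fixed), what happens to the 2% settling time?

Characteristic equation s² + (6.7 + 3.4K_d)s + 3.4K_p = 0: raising K_d increases ζω_n = (6.7+3.4K_d)/2 while the loop stays underdamped, so T_s ≈ 4/(ζω_n) decreases.

decrease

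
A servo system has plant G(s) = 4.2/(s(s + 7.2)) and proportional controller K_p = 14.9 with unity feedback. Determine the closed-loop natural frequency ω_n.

ω_n = 7.91 rad/s

The closed-loop denominator is s(s+7.2) + 14.9·4.2 = s² + 7.2s + 62.58.
Matching s² + 2ζω_n s + ω_n²: ω_n = √62.58 = 7.911 rad/s and 2ζω_n = 7.2, so ζ = 7.2/(2·7.911) = 0.455.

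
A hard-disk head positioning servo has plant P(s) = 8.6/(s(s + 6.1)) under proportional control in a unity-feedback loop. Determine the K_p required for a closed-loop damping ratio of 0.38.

K_p = 7.49

Closed-loop characteristic equation: s² + 6.1s + K_p·8.6 = 0.
So ω_n = √(8.6K_p) and 2ζω_n = 6.1, giving ζ = 6.1/(2√(8.6K_p)).
Setting ζ = 0.38: √(8.6K_p) = 6.1/(2·0.38) = 8.026, so K_p = 64.42/8.6 = 7.49.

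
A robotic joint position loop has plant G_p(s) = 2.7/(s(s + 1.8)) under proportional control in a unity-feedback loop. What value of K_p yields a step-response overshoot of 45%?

From %OS = 100·exp(−πζ/√(1−ζ²)) = 45%, ζ = −ln(0.45)/√(π²+ln²(0.45)) = 0.2463.
Characteristic equation s² + 1.8s + 2.7K_p = 0 gives ζ = 1.8/(2√(2.7K_p)).
Setting ζ = 0.2463: √(2.7K_p) = 1.8/(2·0.2463) = 3.653, so K_p = 13.35/2.7 = 4.94.

K_p = 4.94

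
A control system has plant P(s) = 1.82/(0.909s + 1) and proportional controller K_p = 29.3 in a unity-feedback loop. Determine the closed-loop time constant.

τ = 0.0167 s

Closed loop: T(s) = K_p·P/(1+K_p·P) = 53.33/(0.909s + 1 + 53.33), with pole at s = −(1 + 53.33)/0.909 = −59.76.
Closed-loop time constant τ = 1/59.76 = 0.0167 s.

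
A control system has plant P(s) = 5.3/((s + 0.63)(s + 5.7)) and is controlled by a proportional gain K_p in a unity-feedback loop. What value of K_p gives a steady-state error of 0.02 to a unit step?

K_p = 33.2

The loop is type 0, so e_ss(step) = 1/(1 + K_pos) with K_pos = K_p·P(0).
P(0) = 1.476. Require 1/(1 + K_p·1.476) = 0.02, so 1 + 1.476·K_p = 50.
K_p = (50 − 1)/1.476 = 33.2.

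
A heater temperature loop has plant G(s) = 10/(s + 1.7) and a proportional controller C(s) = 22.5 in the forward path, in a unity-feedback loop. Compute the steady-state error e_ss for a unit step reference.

The loop is type 0. Static position error constant K_pos = C(0)·G(0) = 22.5·5.882 = 132.4.
Steady-state error to a unit step: e_ss = 1/(1+K_pos) = 1/133.4 = 0.0075.

0.0075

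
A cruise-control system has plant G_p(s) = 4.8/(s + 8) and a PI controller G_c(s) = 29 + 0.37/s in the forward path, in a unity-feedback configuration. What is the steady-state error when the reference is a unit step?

0

The open loop G_c(s)G_p(s) has a pole at the origin (type 1), so the static position error constant is infinite and e_ss = 1/(1+∞) = 0.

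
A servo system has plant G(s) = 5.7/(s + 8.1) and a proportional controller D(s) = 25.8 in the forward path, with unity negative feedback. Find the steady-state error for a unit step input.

The loop is type 0. Static position error constant K_pos = D(0)·G(0) = 25.8·0.7037 = 18.16.
Steady-state error to a unit step: e_ss = 1/(1+K_pos) = 1/19.16 = 0.0522.

0.0522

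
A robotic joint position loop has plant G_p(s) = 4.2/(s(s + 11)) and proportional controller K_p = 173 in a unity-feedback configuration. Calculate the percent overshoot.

The closed-loop denominator s² + 11s + 726.6 gives ω_n = √726.6 = 26.96 and ζ = 11/(2ω_n) = 0.204.
%OS = 100·exp(−πζ/√(1−ζ²)) = 100·exp(−π·0.204/√0.9584) = 52%.

52%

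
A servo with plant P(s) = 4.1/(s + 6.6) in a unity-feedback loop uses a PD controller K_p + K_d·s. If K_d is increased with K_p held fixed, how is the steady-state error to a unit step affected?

K_d affects only the transient (the s-coefficient); the DC loop gain, and hence e_ss, depends only on K_p.

unchanged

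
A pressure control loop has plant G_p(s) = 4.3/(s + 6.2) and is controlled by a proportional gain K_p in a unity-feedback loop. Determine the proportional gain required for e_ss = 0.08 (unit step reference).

K_p = 16.6

The loop is type 0, so e_ss(step) = 1/(1 + K_pos) with K_pos = K_p·G_p(0).
G_p(0) = 0.6935. Require 1/(1 + K_p·0.6935) = 0.08, so 1 + 0.6935·K_p = 12.5.
K_p = (12.5 − 1)/0.6935 = 16.6.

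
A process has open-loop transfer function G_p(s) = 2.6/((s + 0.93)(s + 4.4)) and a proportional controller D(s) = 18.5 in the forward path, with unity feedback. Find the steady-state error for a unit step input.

0.0784

The loop is type 0. Static position error constant K_pos = D(0)·G_p(0) = 18.5·0.6354 = 11.75.
Steady-state error to a unit step: e_ss = 1/(1+K_pos) = 1/12.75 = 0.0784.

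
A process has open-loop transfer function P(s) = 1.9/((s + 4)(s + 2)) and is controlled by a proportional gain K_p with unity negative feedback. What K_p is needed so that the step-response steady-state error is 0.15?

K_p = 23.9

The loop is type 0, so e_ss(step) = 1/(1 + K_pos) with K_pos = K_p·P(0).
P(0) = 0.2375. Require 1/(1 + K_p·0.2375) = 0.15, so 1 + 0.2375·K_p = 6.667.
K_p = (6.667 − 1)/0.2375 = 23.9.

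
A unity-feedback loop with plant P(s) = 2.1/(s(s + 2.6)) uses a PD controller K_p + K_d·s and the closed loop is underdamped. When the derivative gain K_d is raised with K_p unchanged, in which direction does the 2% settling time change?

decrease

Characteristic equation s² + (2.6 + 2.1K_d)s + 2.1K_p = 0: raising K_d increases ζω_n = (2.6+2.1K_d)/2 while the loop stays underdamped, so T_s ≈ 4/(ζω_n) decreases.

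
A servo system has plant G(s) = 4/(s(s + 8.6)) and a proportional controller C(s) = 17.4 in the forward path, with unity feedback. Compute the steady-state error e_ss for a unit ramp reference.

The loop has one pole at the origin (type 1). Velocity error constant K_v = lim_{s→0} s·C(s)G(s) = 17.4·4/8.6 = 8.093.
Steady-state error to a unit ramp: e_ss = 1/K_v = 0.124.

0.124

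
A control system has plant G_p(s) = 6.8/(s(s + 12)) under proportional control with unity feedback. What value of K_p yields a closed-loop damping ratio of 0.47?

K_p = 24

Closed-loop characteristic equation: s² + 12s + K_p·6.8 = 0.
So ω_n = √(6.8K_p) and 2ζω_n = 12, giving ζ = 12/(2√(6.8K_p)).
Setting ζ = 0.47: √(6.8K_p) = 12/(2·0.47) = 12.77, so K_p = 163/6.8 = 24.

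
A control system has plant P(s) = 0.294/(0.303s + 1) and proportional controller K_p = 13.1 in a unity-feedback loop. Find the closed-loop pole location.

Closed loop: T(s) = K_p·P/(1+K_p·P) = 3.851/(0.303s + 1 + 3.851), with pole at s = −(1 + 3.851)/0.303 = −16.01.

s = -16.01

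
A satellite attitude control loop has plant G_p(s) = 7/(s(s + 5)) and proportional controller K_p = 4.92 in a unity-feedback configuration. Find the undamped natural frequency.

With unity feedback the closed-loop characteristic equation is s² + 5s + 4.92·7 = s² + 5s + 34.44 = 0.
Matching s² + 2ζω_n s + ω_n²: ω_n = √34.44 = 5.869 rad/s and 2ζω_n = 5, so ζ = 5/(2·5.869) = 0.426.

ω_n = 5.87 rad/s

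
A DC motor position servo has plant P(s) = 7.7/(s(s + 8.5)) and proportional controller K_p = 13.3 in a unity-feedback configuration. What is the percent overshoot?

Closed-loop characteristic equation: s² + 8.5s + 102.4 = 0, so ω_n = 10.12 rad/s and ζ = 8.5/(2·10.12) = 0.42.
%OS = 100·exp(−πζ/√(1−ζ²)) = 100·exp(−π·0.42/√0.8236) = 23.4%.

23.4%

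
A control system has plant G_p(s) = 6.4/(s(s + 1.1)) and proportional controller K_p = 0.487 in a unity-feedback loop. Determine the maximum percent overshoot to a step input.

35.7%

Closed-loop characteristic equation: s² + 1.1s + 3.117 = 0, so ω_n = 1.765 rad/s and ζ = 1.1/(2·1.765) = 0.3115.
%OS = 100·exp(−πζ/√(1−ζ²)) = 100·exp(−π·0.3115/√0.9029) = 35.7%.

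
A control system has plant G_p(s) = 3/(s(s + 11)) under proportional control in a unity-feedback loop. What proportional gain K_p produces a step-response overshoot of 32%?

From %OS = 100·exp(−πζ/√(1−ζ²)) = 32%, ζ = −ln(0.32)/√(π²+ln²(0.32)) = 0.341.
Characteristic equation s² + 11s + 3K_p = 0 gives ζ = 11/(2√(3K_p)).
Setting ζ = 0.341: √(3K_p) = 11/(2·0.341) = 16.13, so K_p = 260.2/3 = 86.7.

K_p = 86.7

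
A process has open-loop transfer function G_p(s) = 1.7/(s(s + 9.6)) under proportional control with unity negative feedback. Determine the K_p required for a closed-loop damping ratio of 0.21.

K_p = 307

Closed-loop characteristic equation: s² + 9.6s + K_p·1.7 = 0.
So ω_n = √(1.7K_p) and 2ζω_n = 9.6, giving ζ = 9.6/(2√(1.7K_p)).
Setting ζ = 0.21: √(1.7K_p) = 9.6/(2·0.21) = 22.86, so K_p = 522.4/1.7 = 307.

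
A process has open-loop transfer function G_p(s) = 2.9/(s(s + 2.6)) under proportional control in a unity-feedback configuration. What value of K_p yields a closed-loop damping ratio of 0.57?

Closed-loop characteristic equation: s² + 2.6s + K_p·2.9 = 0.
So ω_n = √(2.9K_p) and 2ζω_n = 2.6, giving ζ = 2.6/(2√(2.9K_p)).
Setting ζ = 0.57: √(2.9K_p) = 2.6/(2·0.57) = 2.281, so K_p = 5.202/2.9 = 1.79.

K_p = 1.79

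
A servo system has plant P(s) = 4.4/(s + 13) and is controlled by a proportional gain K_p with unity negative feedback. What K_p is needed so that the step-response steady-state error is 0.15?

The loop is type 0, so e_ss(step) = 1/(1 + K_pos) with K_pos = K_p·P(0).
P(0) = 0.3385. Require 1/(1 + K_p·0.3385) = 0.15, so 1 + 0.3385·K_p = 6.667.
K_p = (6.667 − 1)/0.3385 = 16.7.

K_p = 16.7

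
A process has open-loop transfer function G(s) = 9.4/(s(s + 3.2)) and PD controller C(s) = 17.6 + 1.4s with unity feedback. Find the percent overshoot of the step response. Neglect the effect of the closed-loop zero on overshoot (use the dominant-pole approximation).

Forward path: (17.6 + 1.4s)·9.4/(s(s+3.2)). The closed-loop characteristic equation is s² + (3.2 + 9.4·1.4)s + 9.4·17.6 = 0.
That is s² + 16.36s + 165.4 = 0, so ω_n = 12.86 rad/s and ζ = 16.36/(2·12.86) = 0.636.
%OS = 100·exp(−πζ/√(1−ζ²)) = 7.51%.

7.51%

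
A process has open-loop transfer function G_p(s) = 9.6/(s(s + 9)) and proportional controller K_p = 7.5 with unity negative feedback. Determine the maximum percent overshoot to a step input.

From 1 + K_pG_p(s) = 0: s² + 9s + 72 = 0 ⇒ ω_n = 8.485, ζ = 0.5303.
%OS = 100·exp(−πζ/√(1−ζ²)) = 100·exp(−π·0.5303/√0.7188) = 14%.

14%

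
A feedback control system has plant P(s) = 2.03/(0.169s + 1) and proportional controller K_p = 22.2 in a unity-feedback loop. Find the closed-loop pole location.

Closed loop: T(s) = K_p·P/(1+K_p·P) = 45.07/(0.169s + 1 + 45.07), with pole at s = −(1 + 45.07)/0.169 = −272.6.

s = -272.6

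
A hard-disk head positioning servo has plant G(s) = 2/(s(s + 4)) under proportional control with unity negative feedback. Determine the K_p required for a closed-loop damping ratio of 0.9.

K_p = 2.47

Closed-loop characteristic equation: s² + 4s + K_p·2 = 0.
So ω_n = √(2K_p) and 2ζω_n = 4, giving ζ = 4/(2√(2K_p)).
Setting ζ = 0.9: √(2K_p) = 4/(2·0.9) = 2.222, so K_p = 4.938/2 = 2.47.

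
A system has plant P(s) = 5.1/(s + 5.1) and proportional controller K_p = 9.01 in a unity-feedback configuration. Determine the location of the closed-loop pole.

Closed-loop transfer function: T(s) = K_p·P(s)/(1 + K_p·P(s)) = 45.95/(s + 5.1 + 45.95) = 45.95/(s + 51.05).
The closed-loop pole is at s = −51.05.

s = -51.05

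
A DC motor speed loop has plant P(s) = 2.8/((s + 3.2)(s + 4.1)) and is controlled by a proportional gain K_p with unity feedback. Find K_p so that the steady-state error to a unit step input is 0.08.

The loop is type 0, so e_ss(step) = 1/(1 + K_pos) with K_pos = K_p·P(0).
P(0) = 0.2134. Require 1/(1 + K_p·0.2134) = 0.08, so 1 + 0.2134·K_p = 12.5.
K_p = (12.5 − 1)/0.2134 = 53.9.

K_p = 53.9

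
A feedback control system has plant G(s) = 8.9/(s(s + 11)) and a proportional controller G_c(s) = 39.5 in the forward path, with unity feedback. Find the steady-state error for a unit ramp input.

0.0313

The loop has one pole at the origin (type 1). Velocity error constant K_v = lim_{s→0} s·G_c(s)G(s) = 39.5·8.9/11 = 31.96.
Steady-state error to a unit ramp: e_ss = 1/K_v = 0.0313.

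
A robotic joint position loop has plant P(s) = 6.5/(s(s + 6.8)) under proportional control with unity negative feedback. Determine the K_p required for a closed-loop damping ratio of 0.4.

K_p = 11.1

Closed-loop characteristic equation: s² + 6.8s + K_p·6.5 = 0.
So ω_n = √(6.5K_p) and 2ζω_n = 6.8, giving ζ = 6.8/(2√(6.5K_p)).
Setting ζ = 0.4: √(6.5K_p) = 6.8/(2·0.4) = 8.5, so K_p = 72.25/6.5 = 11.1.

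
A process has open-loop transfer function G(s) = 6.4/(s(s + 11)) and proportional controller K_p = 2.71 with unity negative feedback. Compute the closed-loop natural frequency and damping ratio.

ω_n = 4.16 rad/s, ζ = 1.32

1 + K_p·G(s) = 0 gives s² + 11s + 17.34 = 0.
Matching s² + 2ζω_n s + ω_n²: ω_n = √17.34 = 4.165 rad/s and 2ζω_n = 11, so ζ = 11/(2·4.165) = 1.32.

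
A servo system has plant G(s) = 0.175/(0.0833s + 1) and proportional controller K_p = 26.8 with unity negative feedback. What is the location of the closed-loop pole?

Closed loop: T(s) = K_p·G/(1+K_p·G) = 4.69/(0.0833s + 1 + 4.69), with pole at s = −(1 + 4.69)/0.0833 = −68.31.

s = -68.31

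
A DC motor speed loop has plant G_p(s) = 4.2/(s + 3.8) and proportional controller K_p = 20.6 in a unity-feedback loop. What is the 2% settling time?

T_s ≈ 0.0443 s

Closed-loop transfer function: T(s) = K_p·G_p(s)/(1 + K_p·G_p(s)) = 86.52/(s + 3.8 + 86.52) = 86.52/(s + 90.32).
Time constant τ = 1/90.32 = 0.01107 s, so the 2% settling time is about 4τ = 0.0443 s.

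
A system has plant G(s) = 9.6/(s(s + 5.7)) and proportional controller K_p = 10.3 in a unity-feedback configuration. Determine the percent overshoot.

39.1%

Closed-loop characteristic equation: s² + 5.7s + 98.88 = 0, so ω_n = 9.944 rad/s and ζ = 5.7/(2·9.944) = 0.2866.
%OS = 100·exp(−πζ/√(1−ζ²)) = 100·exp(−π·0.2866/√0.9179) = 39.1%.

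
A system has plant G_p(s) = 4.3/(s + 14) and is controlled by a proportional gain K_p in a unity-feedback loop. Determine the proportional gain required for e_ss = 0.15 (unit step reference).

K_p = 18.4

The loop is type 0, so e_ss(step) = 1/(1 + K_pos) with K_pos = K_p·G_p(0).
G_p(0) = 0.3071. Require 1/(1 + K_p·0.3071) = 0.15, so 1 + 0.3071·K_p = 6.667.
K_p = (6.667 − 1)/0.3071 = 18.4.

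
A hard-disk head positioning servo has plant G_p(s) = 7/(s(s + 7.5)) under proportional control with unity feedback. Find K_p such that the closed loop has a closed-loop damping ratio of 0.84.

K_p = 2.85

Closed-loop characteristic equation: s² + 7.5s + K_p·7 = 0.
So ω_n = √(7K_p) and 2ζω_n = 7.5, giving ζ = 7.5/(2√(7K_p)).
Setting ζ = 0.84: √(7K_p) = 7.5/(2·0.84) = 4.464, so K_p = 19.93/7 = 2.85.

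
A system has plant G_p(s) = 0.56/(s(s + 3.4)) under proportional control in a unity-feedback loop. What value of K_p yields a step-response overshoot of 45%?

K_p = 85

From %OS = 100·exp(−πζ/√(1−ζ²)) = 45%, ζ = −ln(0.45)/√(π²+ln²(0.45)) = 0.2463.
Characteristic equation s² + 3.4s + 0.56K_p = 0 gives ζ = 3.4/(2√(0.56K_p)).
Setting ζ = 0.2463: √(0.56K_p) = 3.4/(2·0.2463) = 6.901, so K_p = 47.62/0.56 = 85.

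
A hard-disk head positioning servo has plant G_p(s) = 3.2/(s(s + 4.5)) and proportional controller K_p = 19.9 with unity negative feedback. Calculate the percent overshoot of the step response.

39.7%

From 1 + K_pG_p(s) = 0: s² + 4.5s + 63.68 = 0 ⇒ ω_n = 7.98, ζ = 0.282.
%OS = 100·exp(−πζ/√(1−ζ²)) = 100·exp(−π·0.282/√0.9205) = 39.7%.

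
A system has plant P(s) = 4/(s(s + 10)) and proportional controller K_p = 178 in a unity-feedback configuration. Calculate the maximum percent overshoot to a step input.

54.9%

From 1 + K_pP(s) = 0: s² + 10s + 712 = 0 ⇒ ω_n = 26.68, ζ = 0.1874.
%OS = 100·exp(−πζ/√(1−ζ²)) = 100·exp(−π·0.1874/√0.9649) = 54.9%.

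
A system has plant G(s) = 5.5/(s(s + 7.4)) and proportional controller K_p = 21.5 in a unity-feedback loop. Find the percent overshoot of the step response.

From 1 + K_pG(s) = 0: s² + 7.4s + 118.2 = 0 ⇒ ω_n = 10.87, ζ = 0.3403.
%OS = 100·exp(−πζ/√(1−ζ²)) = 100·exp(−π·0.3403/√0.8842) = 32.1%.

32.1%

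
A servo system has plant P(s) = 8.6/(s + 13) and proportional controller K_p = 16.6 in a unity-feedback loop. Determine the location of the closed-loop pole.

s = -155.8

Closed-loop transfer function: T(s) = K_p·P(s)/(1 + K_p·P(s)) = 142.8/(s + 13 + 142.8) = 142.8/(s + 155.8).
The closed-loop pole is at s = −155.8.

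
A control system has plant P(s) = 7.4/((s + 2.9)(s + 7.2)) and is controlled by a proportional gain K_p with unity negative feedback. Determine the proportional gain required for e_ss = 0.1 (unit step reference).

Steady-state error for a unit step on this type-0 loop is 1/(1 + K_p·P(0)).
P(0) = 0.3544. Require 1/(1 + K_p·0.3544) = 0.1, so 1 + 0.3544·K_p = 10.
K_p = (10 − 1)/0.3544 = 25.4.

K_p = 25.4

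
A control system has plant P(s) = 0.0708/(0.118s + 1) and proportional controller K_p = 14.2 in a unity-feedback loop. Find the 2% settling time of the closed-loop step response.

T_s ≈ 0.235 s

Closed loop: T(s) = K_p·P/(1+K_p·P) = 1.005/(0.118s + 1 + 1.005), with pole at s = −(1 + 1.005)/0.118 = −16.99.
τ = 1/16.99 = 0.05884 s, so 2% settling time ≈ 4τ = 0.235 s.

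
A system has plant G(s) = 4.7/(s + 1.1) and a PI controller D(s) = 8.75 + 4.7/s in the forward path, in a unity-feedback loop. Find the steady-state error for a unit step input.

The open loop D(s)G(s) has a pole at the origin (type 1), so the static position error constant is infinite and e_ss = 1/(1+∞) = 0.

0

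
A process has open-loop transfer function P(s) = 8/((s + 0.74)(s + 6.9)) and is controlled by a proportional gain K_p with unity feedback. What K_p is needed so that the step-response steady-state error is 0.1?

K_p = 5.74

The loop is type 0, so e_ss(step) = 1/(1 + K_pos) with K_pos = K_p·P(0).
P(0) = 1.567. Require 1/(1 + K_p·1.567) = 0.1, so 1 + 1.567·K_p = 10.
K_p = (10 − 1)/1.567 = 5.74.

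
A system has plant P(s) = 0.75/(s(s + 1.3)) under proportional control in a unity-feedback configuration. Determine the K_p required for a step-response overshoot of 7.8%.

From %OS = 100·exp(−πζ/√(1−ζ²)) = 7.8%, ζ = −ln(0.078)/√(π²+ln²(0.078)) = 0.6304.
Characteristic equation s² + 1.3s + 0.75K_p = 0 gives ζ = 1.3/(2√(0.75K_p)).
Setting ζ = 0.6304: √(0.75K_p) = 1.3/(2·0.6304) = 1.031, so K_p = 1.063/0.75 = 1.42.

K_p = 1.42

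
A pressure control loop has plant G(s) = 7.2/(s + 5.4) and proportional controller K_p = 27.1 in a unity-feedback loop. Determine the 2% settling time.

T_s ≈ 0.0199 s

Closed-loop transfer function: T(s) = K_p·G(s)/(1 + K_p·G(s)) = 195.1/(s + 5.4 + 195.1) = 195.1/(s + 200.5).
Time constant τ = 1/200.5 = 0.004987 s, so the 2% settling time is about 4τ = 0.0199 s.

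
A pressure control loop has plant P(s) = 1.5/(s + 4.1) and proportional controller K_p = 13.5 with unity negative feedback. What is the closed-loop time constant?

τ = 0.0411 s

Closed-loop transfer function: T(s) = K_p·P(s)/(1 + K_p·P(s)) = 20.25/(s + 4.1 + 20.25) = 20.25/(s + 24.35).
Time constant τ = 1/24.35 = 0.0411 s.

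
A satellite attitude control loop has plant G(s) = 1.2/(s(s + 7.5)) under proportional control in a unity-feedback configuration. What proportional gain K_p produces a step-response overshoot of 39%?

From %OS = 100·exp(−πζ/√(1−ζ²)) = 39%, ζ = −ln(0.39)/√(π²+ln²(0.39)) = 0.2871.
Characteristic equation s² + 7.5s + 1.2K_p = 0 gives ζ = 7.5/(2√(1.2K_p)).
Setting ζ = 0.2871: √(1.2K_p) = 7.5/(2·0.2871) = 13.06, so K_p = 170.6/1.2 = 142.

K_p = 142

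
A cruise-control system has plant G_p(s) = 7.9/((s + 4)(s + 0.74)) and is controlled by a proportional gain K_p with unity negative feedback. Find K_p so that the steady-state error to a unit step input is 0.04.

K_p = 8.99

For a type-0 loop with proportional control, e_ss = 1/(1 + K_p·G_p(0)).
G_p(0) = 2.669. Require 1/(1 + K_p·2.669) = 0.04, so 1 + 2.669·K_p = 25.
K_p = (25 − 1)/2.669 = 8.99.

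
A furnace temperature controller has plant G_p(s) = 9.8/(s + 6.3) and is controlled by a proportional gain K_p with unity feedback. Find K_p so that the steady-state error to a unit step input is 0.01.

The loop is type 0, so e_ss(step) = 1/(1 + K_pos) with K_pos = K_p·G_p(0).
G_p(0) = 1.556. Require 1/(1 + K_p·1.556) = 0.01, so 1 + 1.556·K_p = 100.
K_p = (100 − 1)/1.556 = 63.6.

K_p = 63.6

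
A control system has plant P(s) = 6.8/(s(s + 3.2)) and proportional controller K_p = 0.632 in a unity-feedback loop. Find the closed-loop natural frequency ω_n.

ω_n = 2.07 rad/s

The closed-loop denominator is s(s+3.2) + 0.632·6.8 = s² + 3.2s + 4.298.
Matching s² + 2ζω_n s + ω_n²: ω_n = √4.298 = 2.073 rad/s and 2ζω_n = 3.2, so ζ = 3.2/(2·2.073) = 0.772.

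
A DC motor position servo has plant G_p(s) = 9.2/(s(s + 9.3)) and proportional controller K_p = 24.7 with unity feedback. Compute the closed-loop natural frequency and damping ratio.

ω_n = 15.1 rad/s, ζ = 0.308

1 + K_p·G_p(s) = 0 gives s² + 9.3s + 227.2 = 0.
Matching s² + 2ζω_n s + ω_n²: ω_n = √227.2 = 15.07 rad/s and 2ζω_n = 9.3, so ζ = 9.3/(2·15.07) = 0.308.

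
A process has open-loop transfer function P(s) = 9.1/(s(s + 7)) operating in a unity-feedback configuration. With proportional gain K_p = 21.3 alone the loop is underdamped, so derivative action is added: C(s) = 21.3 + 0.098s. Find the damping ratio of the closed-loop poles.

ζ = 0.283

Forward path: (21.3 + 0.098s)·9.1/(s(s+7)). The closed-loop characteristic equation is s² + (7 + 9.1·0.098)s + 9.1·21.3 = 0.
That is s² + 7.892s + 193.8 = 0, so ω_n = 13.92 rad/s and ζ = 7.892/(2·13.92) = 0.2834.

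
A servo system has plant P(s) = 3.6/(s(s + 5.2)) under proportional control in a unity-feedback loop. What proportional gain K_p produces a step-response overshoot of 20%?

From %OS = 100·exp(−πζ/√(1−ζ²)) = 20%, ζ = −ln(0.2)/√(π²+ln²(0.2)) = 0.4559.
Characteristic equation s² + 5.2s + 3.6K_p = 0 gives ζ = 5.2/(2√(3.6K_p)).
Setting ζ = 0.4559: √(3.6K_p) = 5.2/(2·0.4559) = 5.702, so K_p = 32.52/3.6 = 9.03.

K_p = 9.03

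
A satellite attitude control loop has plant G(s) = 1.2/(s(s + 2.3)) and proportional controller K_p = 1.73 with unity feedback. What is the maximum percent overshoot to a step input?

The closed-loop denominator s² + 2.3s + 2.076 gives ω_n = √2.076 = 1.441 and ζ = 2.3/(2ω_n) = 0.7981.
%OS = 100·exp(−πζ/√(1−ζ²)) = 100·exp(−π·0.7981/√0.363) = 1.56%.

1.56%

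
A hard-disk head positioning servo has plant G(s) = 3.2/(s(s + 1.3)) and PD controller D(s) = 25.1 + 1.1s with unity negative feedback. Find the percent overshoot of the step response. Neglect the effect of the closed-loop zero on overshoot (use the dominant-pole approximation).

41.6%

Forward path: (25.1 + 1.1s)·3.2/(s(s+1.3)). The closed-loop characteristic equation is s² + (1.3 + 3.2·1.1)s + 3.2·25.1 = 0.
That is s² + 4.82s + 80.32 = 0, so ω_n = 8.962 rad/s and ζ = 4.82/(2·8.962) = 0.2689.
%OS = 100·exp(−πζ/√(1−ζ²)) = 41.6%.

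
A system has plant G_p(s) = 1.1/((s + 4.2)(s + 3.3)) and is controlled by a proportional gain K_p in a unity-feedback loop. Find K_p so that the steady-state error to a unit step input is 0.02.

K_p = 617

Steady-state error for a unit step on this type-0 loop is 1/(1 + K_p·G_p(0)).
G_p(0) = 0.07937. Require 1/(1 + K_p·0.07937) = 0.02, so 1 + 0.07937·K_p = 50.
K_p = (50 − 1)/0.07937 = 617.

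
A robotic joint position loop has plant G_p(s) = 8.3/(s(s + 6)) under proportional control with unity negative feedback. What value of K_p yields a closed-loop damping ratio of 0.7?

Closed-loop characteristic equation: s² + 6s + K_p·8.3 = 0.
So ω_n = √(8.3K_p) and 2ζω_n = 6, giving ζ = 6/(2√(8.3K_p)).
Setting ζ = 0.7: √(8.3K_p) = 6/(2·0.7) = 4.286, so K_p = 18.37/8.3 = 2.21.

K_p = 2.21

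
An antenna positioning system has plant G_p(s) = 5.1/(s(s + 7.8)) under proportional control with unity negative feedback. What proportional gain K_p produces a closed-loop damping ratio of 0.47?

K_p = 13.5

Closed-loop characteristic equation: s² + 7.8s + K_p·5.1 = 0.
So ω_n = √(5.1K_p) and 2ζω_n = 7.8, giving ζ = 7.8/(2√(5.1K_p)).
Setting ζ = 0.47: √(5.1K_p) = 7.8/(2·0.47) = 8.298, so K_p = 68.85/5.1 = 13.5.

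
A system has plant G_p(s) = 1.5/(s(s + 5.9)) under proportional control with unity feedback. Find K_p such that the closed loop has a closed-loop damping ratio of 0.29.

K_p = 69

Closed-loop characteristic equation: s² + 5.9s + K_p·1.5 = 0.
So ω_n = √(1.5K_p) and 2ζω_n = 5.9, giving ζ = 5.9/(2√(1.5K_p)).
Setting ζ = 0.29: √(1.5K_p) = 5.9/(2·0.29) = 10.17, so K_p = 103.5/1.5 = 69.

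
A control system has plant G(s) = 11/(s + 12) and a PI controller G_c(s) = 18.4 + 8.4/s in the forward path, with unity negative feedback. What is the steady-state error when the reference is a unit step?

The open loop G_c(s)G(s) has a pole at the origin (type 1), so the static position error constant is infinite and e_ss = 1/(1+∞) = 0.

0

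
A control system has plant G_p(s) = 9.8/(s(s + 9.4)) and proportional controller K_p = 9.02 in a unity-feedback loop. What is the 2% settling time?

Closed-loop characteristic equation: s² + 9.4s + 88.4 = 0, so ω_n = 9.402 rad/s and ζ = 9.4/(2·9.402) = 0.4999.
2% settling time T_s ≈ 4/(ζω_n) = 4/4.7 = 0.851 s.

T_s ≈ 0.851 s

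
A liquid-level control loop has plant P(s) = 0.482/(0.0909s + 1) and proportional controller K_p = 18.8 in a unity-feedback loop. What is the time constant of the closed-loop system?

τ = 0.00903 s

Closed loop: T(s) = K_p·P/(1+K_p·P) = 9.062/(0.0909s + 1 + 9.062), with pole at s = −(1 + 9.062)/0.0909 = −110.7.
Closed-loop time constant τ = 1/110.7 = 0.00903 s.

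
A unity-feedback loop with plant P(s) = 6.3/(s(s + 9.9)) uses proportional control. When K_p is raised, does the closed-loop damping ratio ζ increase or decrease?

ζ = 9.9/(2√(6.3K_p)); increasing K_p raises the denominator, so ζ falls.

decrease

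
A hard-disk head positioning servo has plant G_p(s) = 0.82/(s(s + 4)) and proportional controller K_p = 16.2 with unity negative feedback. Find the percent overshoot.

From 1 + K_pG_p(s) = 0: s² + 4s + 13.28 = 0 ⇒ ω_n = 3.645, ζ = 0.5487.
%OS = 100·exp(−πζ/√(1−ζ²)) = 100·exp(−π·0.5487/√0.6989) = 12.7%.

12.7%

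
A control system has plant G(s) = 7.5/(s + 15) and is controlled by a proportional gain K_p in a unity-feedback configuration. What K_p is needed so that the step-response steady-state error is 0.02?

For a type-0 loop with proportional control, e_ss = 1/(1 + K_p·G(0)).
G(0) = 0.5. Require 1/(1 + K_p·0.5) = 0.02, so 1 + 0.5·K_p = 50.
K_p = (50 − 1)/0.5 = 98.

K_p = 98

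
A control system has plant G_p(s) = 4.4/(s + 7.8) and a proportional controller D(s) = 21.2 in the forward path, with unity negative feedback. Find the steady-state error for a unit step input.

0.0772

The loop is type 0. Static position error constant K_pos = D(0)·G_p(0) = 21.2·0.5641 = 11.96.
Steady-state error to a unit step: e_ss = 1/(1+K_pos) = 1/12.96 = 0.0772.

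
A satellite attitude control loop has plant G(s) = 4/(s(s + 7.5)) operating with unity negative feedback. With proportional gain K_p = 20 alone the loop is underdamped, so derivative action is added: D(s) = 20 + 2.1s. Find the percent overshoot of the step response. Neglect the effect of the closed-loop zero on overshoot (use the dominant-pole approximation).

0.226%

Forward path: (20 + 2.1s)·4/(s(s+7.5)). The closed-loop characteristic equation is s² + (7.5 + 4·2.1)s + 4·20 = 0.
That is s² + 15.9s + 80 = 0, so ω_n = 8.944 rad/s and ζ = 15.9/(2·8.944) = 0.8888.
%OS = 100·exp(−πζ/√(1−ζ²)) = 0.226%.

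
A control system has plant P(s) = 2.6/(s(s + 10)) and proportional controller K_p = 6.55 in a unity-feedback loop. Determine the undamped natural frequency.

ω_n = 4.13 rad/s

The closed-loop denominator is s(s+10) + 6.55·2.6 = s² + 10s + 17.03.
Matching s² + 2ζω_n s + ω_n²: ω_n = √17.03 = 4.127 rad/s and 2ζω_n = 10, so ζ = 10/(2·4.127) = 1.21.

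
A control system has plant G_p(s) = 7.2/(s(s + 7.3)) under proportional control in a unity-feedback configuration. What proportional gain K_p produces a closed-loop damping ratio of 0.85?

Closed-loop characteristic equation: s² + 7.3s + K_p·7.2 = 0.
So ω_n = √(7.2K_p) and 2ζω_n = 7.3, giving ζ = 7.3/(2√(7.2K_p)).
Setting ζ = 0.85: √(7.2K_p) = 7.3/(2·0.85) = 4.294, so K_p = 18.44/7.2 = 2.56.

K_p = 2.56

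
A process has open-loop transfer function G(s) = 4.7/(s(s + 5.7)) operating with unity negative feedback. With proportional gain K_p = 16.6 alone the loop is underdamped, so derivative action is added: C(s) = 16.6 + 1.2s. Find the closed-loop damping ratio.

Forward path: (16.6 + 1.2s)·4.7/(s(s+5.7)). The closed-loop characteristic equation is s² + (5.7 + 4.7·1.2)s + 4.7·16.6 = 0.
That is s² + 11.34s + 78.02 = 0, so ω_n = 8.833 rad/s and ζ = 11.34/(2·8.833) = 0.6419.

ζ = 0.642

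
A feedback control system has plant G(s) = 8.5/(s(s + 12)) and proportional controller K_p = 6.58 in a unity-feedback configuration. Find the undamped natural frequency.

ω_n = 7.48 rad/s

1 + K_p·G(s) = 0 gives s² + 12s + 55.93 = 0.
So ω_n² = 55.93 ⇒ ω_n = 7.479 rad/s, and ζ = 12/(2ω_n) = 0.802.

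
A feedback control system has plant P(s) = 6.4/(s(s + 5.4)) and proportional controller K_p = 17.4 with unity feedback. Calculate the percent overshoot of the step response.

Closed-loop characteristic equation: s² + 5.4s + 111.4 = 0, so ω_n = 10.55 rad/s and ζ = 5.4/(2·10.55) = 0.2559.
%OS = 100·exp(−πζ/√(1−ζ²)) = 100·exp(−π·0.2559/√0.9345) = 43.5%.

43.5%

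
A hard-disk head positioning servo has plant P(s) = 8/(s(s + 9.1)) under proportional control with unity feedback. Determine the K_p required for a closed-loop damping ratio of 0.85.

Closed-loop characteristic equation: s² + 9.1s + K_p·8 = 0.
So ω_n = √(8K_p) and 2ζω_n = 9.1, giving ζ = 9.1/(2√(8K_p)).
Setting ζ = 0.85: √(8K_p) = 9.1/(2·0.85) = 5.353, so K_p = 28.65/8 = 3.58.

K_p = 3.58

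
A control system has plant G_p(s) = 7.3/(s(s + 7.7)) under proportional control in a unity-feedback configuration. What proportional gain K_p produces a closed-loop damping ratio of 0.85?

K_p = 2.81

Closed-loop characteristic equation: s² + 7.7s + K_p·7.3 = 0.
So ω_n = √(7.3K_p) and 2ζω_n = 7.7, giving ζ = 7.7/(2√(7.3K_p)).
Setting ζ = 0.85: √(7.3K_p) = 7.7/(2·0.85) = 4.529, so K_p = 20.52/7.3 = 2.81.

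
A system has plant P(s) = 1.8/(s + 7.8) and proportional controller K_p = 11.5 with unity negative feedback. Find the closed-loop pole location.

Closed-loop transfer function: T(s) = K_p·P(s)/(1 + K_p·P(s)) = 20.7/(s + 7.8 + 20.7) = 20.7/(s + 28.5).
The closed-loop pole is at s = −28.5.

s = -28.5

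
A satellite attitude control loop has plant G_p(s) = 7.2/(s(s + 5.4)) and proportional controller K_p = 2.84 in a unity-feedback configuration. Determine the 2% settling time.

Closed-loop characteristic equation: s² + 5.4s + 20.45 = 0, so ω_n = 4.522 rad/s and ζ = 5.4/(2·4.522) = 0.5971.
2% settling time T_s ≈ 4/(ζω_n) = 4/2.7 = 1.48 s.

T_s ≈ 1.48 s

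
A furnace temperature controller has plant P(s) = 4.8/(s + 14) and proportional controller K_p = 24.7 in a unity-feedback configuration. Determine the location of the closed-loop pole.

s = -132.6

Closed-loop transfer function: T(s) = K_p·P(s)/(1 + K_p·P(s)) = 118.6/(s + 14 + 118.6) = 118.6/(s + 132.6).
The closed-loop pole is at s = −132.6.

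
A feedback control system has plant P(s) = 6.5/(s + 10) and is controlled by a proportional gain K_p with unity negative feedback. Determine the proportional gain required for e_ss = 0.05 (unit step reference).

The loop is type 0, so e_ss(step) = 1/(1 + K_pos) with K_pos = K_p·P(0).
P(0) = 0.65. Require 1/(1 + K_p·0.65) = 0.05, so 1 + 0.65·K_p = 20.
K_p = (20 − 1)/0.65 = 29.2.

K_p = 29.2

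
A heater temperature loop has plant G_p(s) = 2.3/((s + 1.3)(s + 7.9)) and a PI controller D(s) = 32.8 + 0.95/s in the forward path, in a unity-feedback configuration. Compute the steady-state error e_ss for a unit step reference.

The open loop D(s)G_p(s) has a pole at the origin (type 1), so the static position error constant is infinite and e_ss = 1/(1+∞) = 0.

0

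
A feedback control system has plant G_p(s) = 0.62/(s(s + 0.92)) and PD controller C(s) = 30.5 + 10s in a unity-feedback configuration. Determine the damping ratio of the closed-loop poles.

Forward path: (30.5 + 10s)·0.62/(s(s+0.92)). The closed-loop characteristic equation is s² + (0.92 + 0.62·10)s + 0.62·30.5 = 0.
That is s² + 7.12s + 18.91 = 0, so ω_n = 4.349 rad/s and ζ = 7.12/(2·4.349) = 0.8187.

ζ = 0.819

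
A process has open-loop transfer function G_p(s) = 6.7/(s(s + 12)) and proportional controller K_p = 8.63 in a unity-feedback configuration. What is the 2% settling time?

The closed-loop denominator s² + 12s + 57.82 gives ω_n = √57.82 = 7.604 and ζ = 12/(2ω_n) = 0.7891.
2% settling time T_s ≈ 4/(ζω_n) = 4/6 = 0.667 s.

T_s ≈ 0.667 s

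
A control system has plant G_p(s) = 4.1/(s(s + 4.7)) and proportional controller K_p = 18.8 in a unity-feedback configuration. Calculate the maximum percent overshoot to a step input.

41.8%

Closed-loop characteristic equation: s² + 4.7s + 77.08 = 0, so ω_n = 8.78 rad/s and ζ = 4.7/(2·8.78) = 0.2677.
%OS = 100·exp(−πζ/√(1−ζ²)) = 100·exp(−π·0.2677/√0.9284) = 41.8%.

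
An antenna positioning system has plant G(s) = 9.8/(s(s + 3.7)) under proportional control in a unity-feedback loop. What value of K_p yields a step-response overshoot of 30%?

From %OS = 100·exp(−πζ/√(1−ζ²)) = 30%, ζ = −ln(0.3)/√(π²+ln²(0.3)) = 0.3579.
Characteristic equation s² + 3.7s + 9.8K_p = 0 gives ζ = 3.7/(2√(9.8K_p)).
Setting ζ = 0.3579: √(9.8K_p) = 3.7/(2·0.3579) = 5.17, so K_p = 26.73/9.8 = 2.73.

K_p = 2.73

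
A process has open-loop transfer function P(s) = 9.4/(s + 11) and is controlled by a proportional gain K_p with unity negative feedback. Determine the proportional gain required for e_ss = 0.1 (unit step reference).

The loop is type 0, so e_ss(step) = 1/(1 + K_pos) with K_pos = K_p·P(0).
P(0) = 0.8545. Require 1/(1 + K_p·0.8545) = 0.1, so 1 + 0.8545·K_p = 10.
K_p = (10 − 1)/0.8545 = 10.5.

K_p = 10.5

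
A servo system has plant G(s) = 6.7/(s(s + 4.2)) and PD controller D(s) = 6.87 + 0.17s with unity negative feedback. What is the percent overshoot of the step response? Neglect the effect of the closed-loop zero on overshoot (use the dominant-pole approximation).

26.1%

Forward path: (6.87 + 0.17s)·6.7/(s(s+4.2)). The closed-loop characteristic equation is s² + (4.2 + 6.7·0.17)s + 6.7·6.87 = 0.
That is s² + 5.339s + 46.03 = 0, so ω_n = 6.784 rad/s and ζ = 5.339/(2·6.784) = 0.3935.
%OS = 100·exp(−πζ/√(1−ζ²)) = 26.1%.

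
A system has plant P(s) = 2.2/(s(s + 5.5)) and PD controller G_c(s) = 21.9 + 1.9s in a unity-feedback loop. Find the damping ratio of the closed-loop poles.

ζ = 0.697

Forward path: (21.9 + 1.9s)·2.2/(s(s+5.5)). The closed-loop characteristic equation is s² + (5.5 + 2.2·1.9)s + 2.2·21.9 = 0.
That is s² + 9.68s + 48.18 = 0, so ω_n = 6.941 rad/s and ζ = 9.68/(2·6.941) = 0.6973.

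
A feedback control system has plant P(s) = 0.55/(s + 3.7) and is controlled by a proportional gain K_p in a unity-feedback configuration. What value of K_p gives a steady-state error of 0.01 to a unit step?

Steady-state error for a unit step on this type-0 loop is 1/(1 + K_p·P(0)).
P(0) = 0.1486. Require 1/(1 + K_p·0.1486) = 0.01, so 1 + 0.1486·K_p = 100.
K_p = (100 − 1)/0.1486 = 666.

K_p = 666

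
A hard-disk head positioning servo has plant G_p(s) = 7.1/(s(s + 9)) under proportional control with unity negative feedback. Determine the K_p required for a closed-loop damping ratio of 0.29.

K_p = 33.9

Closed-loop characteristic equation: s² + 9s + K_p·7.1 = 0.
So ω_n = √(7.1K_p) and 2ζω_n = 9, giving ζ = 9/(2√(7.1K_p)).
Setting ζ = 0.29: √(7.1K_p) = 9/(2·0.29) = 15.52, so K_p = 240.8/7.1 = 33.9.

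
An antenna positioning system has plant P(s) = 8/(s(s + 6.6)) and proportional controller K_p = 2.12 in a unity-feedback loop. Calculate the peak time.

T_p = 1.28 s

The closed-loop denominator s² + 6.6s + 16.96 gives ω_n = √16.96 = 4.118 and ζ = 6.6/(2ω_n) = 0.8013.
Damped frequency ω_d = ω_n√(1−ζ²) = 2.464 rad/s, so peak time T_p = π/ω_d = 1.28 s.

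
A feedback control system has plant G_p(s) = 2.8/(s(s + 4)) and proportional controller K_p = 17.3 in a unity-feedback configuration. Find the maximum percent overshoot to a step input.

39%

The closed-loop denominator s² + 4s + 48.44 gives ω_n = √48.44 = 6.96 and ζ = 4/(2ω_n) = 0.2874.
%OS = 100·exp(−πζ/√(1−ζ²)) = 100·exp(−π·0.2874/√0.9174) = 39%.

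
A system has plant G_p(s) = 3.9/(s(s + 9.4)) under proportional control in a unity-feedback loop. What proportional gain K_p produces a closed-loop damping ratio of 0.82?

K_p = 8.42

Closed-loop characteristic equation: s² + 9.4s + K_p·3.9 = 0.
So ω_n = √(3.9K_p) and 2ζω_n = 9.4, giving ζ = 9.4/(2√(3.9K_p)).
Setting ζ = 0.82: √(3.9K_p) = 9.4/(2·0.82) = 5.732, so K_p = 32.85/3.9 = 8.42.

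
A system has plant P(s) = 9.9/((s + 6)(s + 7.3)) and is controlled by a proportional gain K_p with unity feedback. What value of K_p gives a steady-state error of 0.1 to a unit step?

For a type-0 loop with proportional control, e_ss = 1/(1 + K_p·P(0)).
P(0) = 0.226. Require 1/(1 + K_p·0.226) = 0.1, so 1 + 0.226·K_p = 10.
K_p = (10 − 1)/0.226 = 39.8.

K_p = 39.8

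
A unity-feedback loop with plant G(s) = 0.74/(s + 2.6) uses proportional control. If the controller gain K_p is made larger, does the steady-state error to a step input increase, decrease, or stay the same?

decrease

The position error constant K_pos = K_p·G(0) grows with K_p, and e_ss = 1/(1+K_pos) falls.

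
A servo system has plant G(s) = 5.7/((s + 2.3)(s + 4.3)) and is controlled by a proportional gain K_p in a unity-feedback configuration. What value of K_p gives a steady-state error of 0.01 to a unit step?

K_p = 172

For a type-0 loop with proportional control, e_ss = 1/(1 + K_p·G(0)).
G(0) = 0.5763. Require 1/(1 + K_p·0.5763) = 0.01, so 1 + 0.5763·K_p = 100.
K_p = (100 − 1)/0.5763 = 172.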